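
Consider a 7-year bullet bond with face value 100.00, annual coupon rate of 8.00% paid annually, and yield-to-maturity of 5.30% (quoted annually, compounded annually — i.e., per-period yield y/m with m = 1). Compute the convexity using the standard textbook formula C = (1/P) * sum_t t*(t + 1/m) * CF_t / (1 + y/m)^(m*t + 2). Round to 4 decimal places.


Coupon per period c = face * coupon_rate / m = 8.000000
Periods per year m = 1; per-period yield y/m = 0.053000
Number of cashflows N = 7
Cashflows (t years, CF_t, discount factor 1/(1+y/m)^(m*t), PV):
  t = 1.0000: CF_t = 8.000000, DF = 0.949668, PV = 7.597341
  t = 2.0000: CF_t = 8.000000, DF = 0.901869, PV = 7.214949
  t = 3.0000: CF_t = 8.000000, DF = 0.856475, PV = 6.851803
  t = 4.0000: CF_t = 8.000000, DF = 0.813367, PV = 6.506936
  t = 5.0000: CF_t = 8.000000, DF = 0.772428, PV = 6.179426
  t = 6.0000: CF_t = 8.000000, DF = 0.733550, PV = 5.868401
  t = 7.0000: CF_t = 108.000000, DF = 0.696629, PV = 75.235906
Price P = sum_t PV_t = 115.454761
Convexity numerator sum_t t*(t + 1/m) * CF_t / (1+y/m)^(m*t + 2):
  t = 1.0000: term = 13.703606
  t = 2.0000: term = 39.041613
  t = 3.0000: term = 74.153111
  t = 4.0000: term = 117.368014
  t = 5.0000: term = 167.190903
  t = 6.0000: term = 222.286101
  t = 7.0000: term = 3799.762408
Convexity = (1/P) * sum = 4433.505756 / 115.454761 = 38.400372

Answer: Convexity = 38.4004


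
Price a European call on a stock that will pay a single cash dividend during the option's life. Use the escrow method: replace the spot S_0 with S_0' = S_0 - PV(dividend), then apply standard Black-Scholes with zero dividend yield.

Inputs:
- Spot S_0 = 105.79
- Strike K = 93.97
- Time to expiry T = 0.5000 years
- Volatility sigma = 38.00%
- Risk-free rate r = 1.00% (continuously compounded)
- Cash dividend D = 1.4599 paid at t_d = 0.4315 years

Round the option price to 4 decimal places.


Answer: Price = 16.8513

Derivation:
PV(D) = D * exp(-r * t_d) = 1.4599 * 0.99569430 = 1.45361410
S_0' = S_0 - PV(D) = 105.7900 - 1.45361410 = 104.33638590
d1 = (ln(S_0'/K) + (r + sigma^2/2)*T) / (sigma*sqrt(T)) = 0.54240515
d2 = d1 - sigma*sqrt(T) = 0.27370457
exp(-rT) = 0.99501248
N(d1) = 0.70623028; N(d2) = 0.60784417
C = S_0' * N(d1) - K * exp(-rT) * N(d2) = 104.33638590 * 0.70623028 - 93.9700 * 0.99501248 * 0.60784417 = 16.8513


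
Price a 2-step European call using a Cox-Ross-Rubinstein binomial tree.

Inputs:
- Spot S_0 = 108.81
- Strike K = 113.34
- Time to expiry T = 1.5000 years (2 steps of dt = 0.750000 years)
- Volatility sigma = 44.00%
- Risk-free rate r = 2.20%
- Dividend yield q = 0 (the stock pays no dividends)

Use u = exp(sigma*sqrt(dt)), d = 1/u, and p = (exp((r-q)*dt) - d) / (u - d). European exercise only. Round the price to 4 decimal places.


dt = T/N = 0.750000
u = exp(sigma*sqrt(dt)) = 1.463823; d = 1/u = 0.683143
p = (exp((r-q)*dt) - d) / (u - d) = 0.427184
Discount per step: exp(-r*dt) = 0.983635
Stock lattice S(k, i) with i counting down-moves:
  k=0: S(0,0) = 108.8100
  k=1: S(1,0) = 159.2785; S(1,1) = 74.3328
  k=2: S(2,0) = 233.1555; S(2,1) = 108.8100; S(2,2) = 50.7799
Terminal payoffs V(N, i) = max(S_T - K, 0):
  V(2,0) = 119.815496; V(2,1) = 0.000000; V(2,2) = 0.000000
Backward induction: V(k, i) = exp(-r*dt) * [p * V(k+1, i) + (1-p) * V(k+1, i+1)].
  V(1,0) = exp(-r*dt) * [p*119.815496 + (1-p)*0.000000] = 50.345686
  V(1,1) = exp(-r*dt) * [p*0.000000 + (1-p)*0.000000] = 0.000000
  V(0,0) = exp(-r*dt) * [p*50.345686 + (1-p)*0.000000] = 21.154927

Answer: Price = V(0,0) = 21.1549


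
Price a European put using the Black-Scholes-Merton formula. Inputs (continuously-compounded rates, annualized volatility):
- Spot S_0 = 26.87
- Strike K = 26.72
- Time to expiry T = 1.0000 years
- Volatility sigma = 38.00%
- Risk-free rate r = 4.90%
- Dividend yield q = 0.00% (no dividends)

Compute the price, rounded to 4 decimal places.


Answer: Price = 3.2677

Derivation:
d1 = (ln(S/K) + (r - q + 0.5*sigma^2) * T) / (sigma * sqrt(T)) = 0.33367914
d2 = d1 - sigma * sqrt(T) = -0.04632086
exp(-rT) = 0.95218113; exp(-qT) = 1.00000000
P = K * exp(-rT) * N(-d2) - S_0 * exp(-qT) * N(-d1)
N(-d1) = 0.36931085; N(-d2) = 0.51847274
P = 26.7200 * 0.95218113 * 0.51847274 - 26.8700 * 1.00000000 * 0.36931085 = 3.2677


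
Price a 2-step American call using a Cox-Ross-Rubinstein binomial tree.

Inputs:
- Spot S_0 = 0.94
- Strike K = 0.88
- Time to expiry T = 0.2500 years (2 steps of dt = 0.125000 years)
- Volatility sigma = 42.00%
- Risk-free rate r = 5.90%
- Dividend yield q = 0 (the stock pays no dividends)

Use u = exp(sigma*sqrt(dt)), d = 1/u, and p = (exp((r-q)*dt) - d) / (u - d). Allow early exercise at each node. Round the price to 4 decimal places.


dt = T/N = 0.125000
u = exp(sigma*sqrt(dt)) = 1.160084; d = 1/u = 0.862007
p = (exp((r-q)*dt) - d) / (u - d) = 0.487778
Discount per step: exp(-r*dt) = 0.992652
Stock lattice S(k, i) with i counting down-moves:
  k=0: S(0,0) = 0.9400
  k=1: S(1,0) = 1.0905; S(1,1) = 0.8103
  k=2: S(2,0) = 1.2650; S(2,1) = 0.9400; S(2,2) = 0.6985
Terminal payoffs V(N, i) = max(S_T - K, 0):
  V(2,0) = 0.385047; V(2,1) = 0.060000; V(2,2) = 0.000000
Backward induction: V(k, i) = exp(-r*dt) * [p * V(k+1, i) + (1-p) * V(k+1, i+1)]; then take max(V_cont, immediate exercise) for American.
  V(1,0) = exp(-r*dt) * [p*0.385047 + (1-p)*0.060000] = 0.216945; exercise = 0.210479; V(1,0) = max -> 0.216945
  V(1,1) = exp(-r*dt) * [p*0.060000 + (1-p)*0.000000] = 0.029052; exercise = 0.000000; V(1,1) = max -> 0.029052
  V(0,0) = exp(-r*dt) * [p*0.216945 + (1-p)*0.029052] = 0.119815; exercise = 0.060000; V(0,0) = max -> 0.119815

Answer: Price = V(0,0) = 0.1198


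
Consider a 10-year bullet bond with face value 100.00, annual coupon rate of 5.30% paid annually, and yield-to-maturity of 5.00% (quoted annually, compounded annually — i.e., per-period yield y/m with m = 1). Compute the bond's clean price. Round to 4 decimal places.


Answer: Price = 102.3165

Derivation:
Coupon per period c = face * coupon_rate / m = 5.300000
Periods per year m = 1; per-period yield y/m = 0.050000
Number of cashflows N = 10
Cashflows (t years, CF_t, discount factor 1/(1+y/m)^(m*t), PV):
  t = 1.0000: CF_t = 5.300000, DF = 0.952381, PV = 5.047619
  t = 2.0000: CF_t = 5.300000, DF = 0.907029, PV = 4.807256
  t = 3.0000: CF_t = 5.300000, DF = 0.863838, PV = 4.578339
  t = 4.0000: CF_t = 5.300000, DF = 0.822702, PV = 4.360323
  t = 5.0000: CF_t = 5.300000, DF = 0.783526, PV = 4.152689
  t = 6.0000: CF_t = 5.300000, DF = 0.746215, PV = 3.954942
  t = 7.0000: CF_t = 5.300000, DF = 0.710681, PV = 3.766611
  t = 8.0000: CF_t = 5.300000, DF = 0.676839, PV = 3.587249
  t = 9.0000: CF_t = 5.300000, DF = 0.644609, PV = 3.416427
  t = 10.0000: CF_t = 105.300000, DF = 0.613913, PV = 64.645066
Price P = sum_t PV_t = 102.316520


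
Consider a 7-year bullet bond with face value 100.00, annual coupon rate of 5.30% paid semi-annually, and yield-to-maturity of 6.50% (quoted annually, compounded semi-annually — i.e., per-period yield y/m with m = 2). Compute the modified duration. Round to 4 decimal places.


Answer: Modified duration = 5.7080

Derivation:
Coupon per period c = face * coupon_rate / m = 2.650000
Periods per year m = 2; per-period yield y/m = 0.032500
Number of cashflows N = 14
Cashflows (t years, CF_t, discount factor 1/(1+y/m)^(m*t), PV):
  t = 0.5000: CF_t = 2.650000, DF = 0.968523, PV = 2.566586
  t = 1.0000: CF_t = 2.650000, DF = 0.938037, PV = 2.485798
  t = 1.5000: CF_t = 2.650000, DF = 0.908510, PV = 2.407552
  t = 2.0000: CF_t = 2.650000, DF = 0.879913, PV = 2.331770
  t = 2.5000: CF_t = 2.650000, DF = 0.852216, PV = 2.258372
  t = 3.0000: CF_t = 2.650000, DF = 0.825391, PV = 2.187286
  t = 3.5000: CF_t = 2.650000, DF = 0.799410, PV = 2.118437
  t = 4.0000: CF_t = 2.650000, DF = 0.774247, PV = 2.051754
  t = 4.5000: CF_t = 2.650000, DF = 0.749876, PV = 1.987171
  t = 5.0000: CF_t = 2.650000, DF = 0.726272, PV = 1.924621
  t = 5.5000: CF_t = 2.650000, DF = 0.703411, PV = 1.864040
  t = 6.0000: CF_t = 2.650000, DF = 0.681270, PV = 1.805366
  t = 6.5000: CF_t = 2.650000, DF = 0.659826, PV = 1.748538
  t = 7.0000: CF_t = 102.650000, DF = 0.639056, PV = 65.599134
Price P = sum_t PV_t = 93.336425
First compute Macaulay numerator sum_t t * PV_t:
  t * PV_t at t = 0.5000: 1.283293
  t * PV_t at t = 1.0000: 2.485798
  t * PV_t at t = 1.5000: 3.611328
  t * PV_t at t = 2.0000: 4.663539
  t * PV_t at t = 2.5000: 5.645931
  t * PV_t at t = 3.0000: 6.561857
  t * PV_t at t = 3.5000: 7.414528
  t * PV_t at t = 4.0000: 8.207018
  t * PV_t at t = 4.5000: 8.942271
  t * PV_t at t = 5.0000: 9.623106
  t * PV_t at t = 5.5000: 10.252220
  t * PV_t at t = 6.0000: 10.832193
  t * PV_t at t = 6.5000: 11.365497
  t * PV_t at t = 7.0000: 459.193941
Macaulay duration D = 550.082521 / 93.336425 = 5.893546
Modified duration = D / (1 + y/m) = 5.893546 / (1 + 0.032500) = 5.708035


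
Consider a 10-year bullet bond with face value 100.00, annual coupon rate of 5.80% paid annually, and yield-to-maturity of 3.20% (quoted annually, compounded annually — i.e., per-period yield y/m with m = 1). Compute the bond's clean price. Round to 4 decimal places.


Coupon per period c = face * coupon_rate / m = 5.800000
Periods per year m = 1; per-period yield y/m = 0.032000
Number of cashflows N = 10
Cashflows (t years, CF_t, discount factor 1/(1+y/m)^(m*t), PV):
  t = 1.0000: CF_t = 5.800000, DF = 0.968992, PV = 5.620155
  t = 2.0000: CF_t = 5.800000, DF = 0.938946, PV = 5.445887
  t = 3.0000: CF_t = 5.800000, DF = 0.909831, PV = 5.277022
  t = 4.0000: CF_t = 5.800000, DF = 0.881620, PV = 5.113393
  t = 5.0000: CF_t = 5.800000, DF = 0.854283, PV = 4.954839
  t = 6.0000: CF_t = 5.800000, DF = 0.827793, PV = 4.801200
  t = 7.0000: CF_t = 5.800000, DF = 0.802125, PV = 4.652326
  t = 8.0000: CF_t = 5.800000, DF = 0.777253, PV = 4.508068
  t = 9.0000: CF_t = 5.800000, DF = 0.753152, PV = 4.368283
  t = 10.0000: CF_t = 105.800000, DF = 0.729799, PV = 77.212692
Price P = sum_t PV_t = 121.953864

Answer: Price = 121.9539


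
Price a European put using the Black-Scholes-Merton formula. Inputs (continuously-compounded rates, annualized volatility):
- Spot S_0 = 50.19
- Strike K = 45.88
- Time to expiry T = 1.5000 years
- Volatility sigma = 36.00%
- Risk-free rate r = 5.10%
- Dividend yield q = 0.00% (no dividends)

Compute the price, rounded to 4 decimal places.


Answer: Price = 4.7997

Derivation:
d1 = (ln(S/K) + (r - q + 0.5*sigma^2) * T) / (sigma * sqrt(T)) = 0.59759954
d2 = d1 - sigma * sqrt(T) = 0.15669139
exp(-rT) = 0.92635291; exp(-qT) = 1.00000000
P = K * exp(-rT) * N(-d2) - S_0 * exp(-qT) * N(-d1)
N(-d1) = 0.27505358; N(-d2) = 0.43774404
P = 45.8800 * 0.92635291 * 0.43774404 - 50.1900 * 1.00000000 * 0.27505358 = 4.7997


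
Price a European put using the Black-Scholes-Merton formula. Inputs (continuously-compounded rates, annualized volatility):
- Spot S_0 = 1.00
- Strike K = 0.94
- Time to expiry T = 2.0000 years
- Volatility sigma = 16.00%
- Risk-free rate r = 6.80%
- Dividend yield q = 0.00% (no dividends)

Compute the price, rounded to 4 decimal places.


Answer: Price = 0.0215

Derivation:
d1 = (ln(S/K) + (r - q + 0.5*sigma^2) * T) / (sigma * sqrt(T)) = 0.98763108
d2 = d1 - sigma * sqrt(T) = 0.76135691
exp(-rT) = 0.87284263; exp(-qT) = 1.00000000
P = K * exp(-rT) * N(-d2) - S_0 * exp(-qT) * N(-d1)
N(-d1) = 0.16166668; N(-d2) = 0.22322196
P = 0.9400 * 0.87284263 * 0.22322196 - 1.0000 * 1.00000000 * 0.16166668 = 0.0215


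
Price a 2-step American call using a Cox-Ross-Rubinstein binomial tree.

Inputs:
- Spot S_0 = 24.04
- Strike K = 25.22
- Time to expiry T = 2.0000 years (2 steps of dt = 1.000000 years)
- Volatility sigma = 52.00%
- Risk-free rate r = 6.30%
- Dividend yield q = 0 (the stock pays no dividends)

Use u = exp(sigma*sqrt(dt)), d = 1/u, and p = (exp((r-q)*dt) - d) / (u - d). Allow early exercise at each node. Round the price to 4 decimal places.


dt = T/N = 1.000000
u = exp(sigma*sqrt(dt)) = 1.682028; d = 1/u = 0.594521
p = (exp((r-q)*dt) - d) / (u - d) = 0.432647
Discount per step: exp(-r*dt) = 0.938943
Stock lattice S(k, i) with i counting down-moves:
  k=0: S(0,0) = 24.0400
  k=1: S(1,0) = 40.4359; S(1,1) = 14.2923
  k=2: S(2,0) = 68.0144; S(2,1) = 24.0400; S(2,2) = 8.4971
Terminal payoffs V(N, i) = max(S_T - K, 0):
  V(2,0) = 42.794377; V(2,1) = 0.000000; V(2,2) = 0.000000
Backward induction: V(k, i) = exp(-r*dt) * [p * V(k+1, i) + (1-p) * V(k+1, i+1)]; then take max(V_cont, immediate exercise) for American.
  V(1,0) = exp(-r*dt) * [p*42.794377 + (1-p)*0.000000] = 17.384391; exercise = 15.215945; V(1,0) = max -> 17.384391
  V(1,1) = exp(-r*dt) * [p*0.000000 + (1-p)*0.000000] = 0.000000; exercise = 0.000000; V(1,1) = max -> 0.000000
  V(0,0) = exp(-r*dt) * [p*17.384391 + (1-p)*0.000000] = 7.062074; exercise = 0.000000; V(0,0) = max -> 7.062074

Answer: Price = V(0,0) = 7.0621


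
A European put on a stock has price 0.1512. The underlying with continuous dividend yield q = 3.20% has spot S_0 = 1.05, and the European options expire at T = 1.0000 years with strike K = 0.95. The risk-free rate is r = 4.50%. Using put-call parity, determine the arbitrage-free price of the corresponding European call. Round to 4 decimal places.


Answer: Call price = 0.2599

Derivation:
Put-call parity: C - P = S_0 * exp(-qT) - K * exp(-rT).
S_0 * exp(-qT) = 1.0500 * 0.96850658 = 1.01693191
K * exp(-rT) = 0.9500 * 0.95599748 = 0.90819761
C = P + S*exp(-qT) - K*exp(-rT)
C = 0.1512 + 1.01693191 - 0.90819761 = 0.2599


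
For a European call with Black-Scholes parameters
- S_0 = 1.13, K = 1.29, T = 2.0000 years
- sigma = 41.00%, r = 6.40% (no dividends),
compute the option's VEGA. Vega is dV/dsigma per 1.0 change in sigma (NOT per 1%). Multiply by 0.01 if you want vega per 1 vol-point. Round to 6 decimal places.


d1 = 0.2822829156; d2 = -0.2975446450
phi(d1) = 0.3833601641; exp(-qT) = 1.0000000000; exp(-rT) = 0.8798533791
Vega = S * exp(-qT) * phi(d1) * sqrt(T) = 1.1300 * 1.0000000000 * 0.3833601641 * 1.4142135624 = 0.612633

Answer: Vega = 0.612633


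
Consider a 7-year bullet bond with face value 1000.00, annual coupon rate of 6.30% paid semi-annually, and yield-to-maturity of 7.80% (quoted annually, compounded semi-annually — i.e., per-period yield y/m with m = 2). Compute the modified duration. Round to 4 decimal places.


Coupon per period c = face * coupon_rate / m = 31.500000
Periods per year m = 2; per-period yield y/m = 0.039000
Number of cashflows N = 14
Cashflows (t years, CF_t, discount factor 1/(1+y/m)^(m*t), PV):
  t = 0.5000: CF_t = 31.500000, DF = 0.962464, PV = 30.317613
  t = 1.0000: CF_t = 31.500000, DF = 0.926337, PV = 29.179608
  t = 1.5000: CF_t = 31.500000, DF = 0.891566, PV = 28.084320
  t = 2.0000: CF_t = 31.500000, DF = 0.858100, PV = 27.030144
  t = 2.5000: CF_t = 31.500000, DF = 0.825890, PV = 26.015538
  t = 3.0000: CF_t = 31.500000, DF = 0.794889, PV = 25.039017
  t = 3.5000: CF_t = 31.500000, DF = 0.765052, PV = 24.099150
  t = 4.0000: CF_t = 31.500000, DF = 0.736335, PV = 23.194562
  t = 4.5000: CF_t = 31.500000, DF = 0.708696, PV = 22.323929
  t = 5.0000: CF_t = 31.500000, DF = 0.682094, PV = 21.485976
  t = 5.5000: CF_t = 31.500000, DF = 0.656491, PV = 20.679476
  t = 6.0000: CF_t = 31.500000, DF = 0.631849, PV = 19.903249
  t = 6.5000: CF_t = 31.500000, DF = 0.608132, PV = 19.156159
  t = 7.0000: CF_t = 1031.500000, DF = 0.585305, PV = 603.742247
Price P = sum_t PV_t = 920.250987
First compute Macaulay numerator sum_t t * PV_t:
  t * PV_t at t = 0.5000: 15.158807
  t * PV_t at t = 1.0000: 29.179608
  t * PV_t at t = 1.5000: 42.126480
  t * PV_t at t = 2.0000: 54.060289
  t * PV_t at t = 2.5000: 65.038846
  t * PV_t at t = 3.0000: 75.117050
  t * PV_t at t = 3.5000: 84.347024
  t * PV_t at t = 4.0000: 92.778247
  t * PV_t at t = 4.5000: 100.457679
  t * PV_t at t = 5.0000: 107.429878
  t * PV_t at t = 5.5000: 113.737118
  t * PV_t at t = 6.0000: 119.419496
  t * PV_t at t = 6.5000: 124.515034
  t * PV_t at t = 7.0000: 4226.195726
Macaulay duration D = 5249.561282 / 920.250987 = 5.704489
Modified duration = D / (1 + y/m) = 5.704489 / (1 + 0.039000) = 5.490364

Answer: Modified duration = 5.4904


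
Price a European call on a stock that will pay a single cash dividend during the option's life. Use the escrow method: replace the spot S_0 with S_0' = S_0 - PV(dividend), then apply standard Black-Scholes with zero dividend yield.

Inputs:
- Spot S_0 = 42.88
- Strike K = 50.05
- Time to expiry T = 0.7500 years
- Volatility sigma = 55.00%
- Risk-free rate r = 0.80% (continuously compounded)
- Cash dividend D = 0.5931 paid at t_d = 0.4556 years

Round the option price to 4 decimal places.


PV(D) = D * exp(-r * t_d) = 0.5931 * 0.99636183 = 0.59094220
S_0' = S_0 - PV(D) = 42.8800 - 0.59094220 = 42.28905780
d1 = (ln(S_0'/K) + (r + sigma^2/2)*T) / (sigma*sqrt(T)) = -0.10299222
d2 = d1 - sigma*sqrt(T) = -0.57930619
exp(-rT) = 0.99401796
N(d1) = 0.45898457; N(d2) = 0.28119129
C = S_0' * N(d1) - K * exp(-rT) * N(d2) = 42.28905780 * 0.45898457 - 50.0500 * 0.99401796 * 0.28119129 = 5.4206

Answer: Price = 5.4206


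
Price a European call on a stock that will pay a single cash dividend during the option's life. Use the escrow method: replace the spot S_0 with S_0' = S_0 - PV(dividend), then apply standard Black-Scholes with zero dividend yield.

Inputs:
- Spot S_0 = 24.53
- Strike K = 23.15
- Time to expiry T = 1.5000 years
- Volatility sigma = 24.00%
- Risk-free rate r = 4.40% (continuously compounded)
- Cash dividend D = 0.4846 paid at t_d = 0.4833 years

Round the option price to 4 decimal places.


Answer: Price = 4.0288

Derivation:
PV(D) = D * exp(-r * t_d) = 0.4846 * 0.97895931 = 0.47440368
S_0' = S_0 - PV(D) = 24.5300 - 0.47440368 = 24.05559632
d1 = (ln(S_0'/K) + (r + sigma^2/2)*T) / (sigma*sqrt(T)) = 0.50205315
d2 = d1 - sigma*sqrt(T) = 0.20811438
exp(-rT) = 0.93613086
N(d1) = 0.69218493; N(d2) = 0.58243017
C = S_0' * N(d1) - K * exp(-rT) * N(d2) = 24.05559632 * 0.69218493 - 23.1500 * 0.93613086 * 0.58243017 = 4.0288


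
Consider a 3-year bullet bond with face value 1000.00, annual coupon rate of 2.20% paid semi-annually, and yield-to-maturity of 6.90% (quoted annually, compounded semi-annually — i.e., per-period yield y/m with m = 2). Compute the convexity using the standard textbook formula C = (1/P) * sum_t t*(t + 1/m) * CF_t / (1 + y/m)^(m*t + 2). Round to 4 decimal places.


Answer: Convexity = 9.4331

Derivation:
Coupon per period c = face * coupon_rate / m = 11.000000
Periods per year m = 2; per-period yield y/m = 0.034500
Number of cashflows N = 6
Cashflows (t years, CF_t, discount factor 1/(1+y/m)^(m*t), PV):
  t = 0.5000: CF_t = 11.000000, DF = 0.966651, PV = 10.633156
  t = 1.0000: CF_t = 11.000000, DF = 0.934413, PV = 10.278546
  t = 1.5000: CF_t = 11.000000, DF = 0.903251, PV = 9.935762
  t = 2.0000: CF_t = 11.000000, DF = 0.873128, PV = 9.604410
  t = 2.5000: CF_t = 11.000000, DF = 0.844010, PV = 9.284109
  t = 3.0000: CF_t = 1011.000000, DF = 0.815863, PV = 824.837098
Price P = sum_t PV_t = 874.573082
Convexity numerator sum_t t*(t + 1/m) * CF_t / (1+y/m)^(m*t + 2):
  t = 0.5000: term = 4.967881
  t = 1.0000: term = 14.406615
  t = 1.5000: term = 27.852326
  t = 2.0000: term = 44.872444
  t = 2.5000: term = 65.063959
  t = 3.0000: term = 8092.756899
Convexity = (1/P) * sum = 8249.920123 / 874.573082 = 9.433083


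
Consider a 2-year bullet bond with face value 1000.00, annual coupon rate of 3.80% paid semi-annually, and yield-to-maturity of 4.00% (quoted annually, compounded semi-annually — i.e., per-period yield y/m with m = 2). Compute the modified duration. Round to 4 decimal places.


Answer: Modified duration = 1.9065

Derivation:
Coupon per period c = face * coupon_rate / m = 19.000000
Periods per year m = 2; per-period yield y/m = 0.020000
Number of cashflows N = 4
Cashflows (t years, CF_t, discount factor 1/(1+y/m)^(m*t), PV):
  t = 0.5000: CF_t = 19.000000, DF = 0.980392, PV = 18.627451
  t = 1.0000: CF_t = 19.000000, DF = 0.961169, PV = 18.262207
  t = 1.5000: CF_t = 19.000000, DF = 0.942322, PV = 17.904124
  t = 2.0000: CF_t = 1019.000000, DF = 0.923845, PV = 941.398489
Price P = sum_t PV_t = 996.192271
First compute Macaulay numerator sum_t t * PV_t:
  t * PV_t at t = 0.5000: 9.313725
  t * PV_t at t = 1.0000: 18.262207
  t * PV_t at t = 1.5000: 26.856187
  t * PV_t at t = 2.0000: 1882.796978
Macaulay duration D = 1937.229097 / 996.192271 = 1.944634
Modified duration = D / (1 + y/m) = 1.944634 / (1 + 0.020000) = 1.906504


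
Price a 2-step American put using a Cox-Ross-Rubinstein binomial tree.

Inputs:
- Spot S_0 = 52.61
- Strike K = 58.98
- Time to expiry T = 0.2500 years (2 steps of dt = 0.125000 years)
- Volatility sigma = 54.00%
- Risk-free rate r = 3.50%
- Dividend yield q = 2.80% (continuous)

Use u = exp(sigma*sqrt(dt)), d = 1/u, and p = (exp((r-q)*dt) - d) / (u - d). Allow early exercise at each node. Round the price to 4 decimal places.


dt = T/N = 0.125000
u = exp(sigma*sqrt(dt)) = 1.210361; d = 1/u = 0.826200
p = (exp((r-q)*dt) - d) / (u - d) = 0.454693
Discount per step: exp(-r*dt) = 0.995635
Stock lattice S(k, i) with i counting down-moves:
  k=0: S(0,0) = 52.6100
  k=1: S(1,0) = 63.6771; S(1,1) = 43.4664
  k=2: S(2,0) = 77.0723; S(2,1) = 52.6100; S(2,2) = 35.9119
Terminal payoffs V(N, i) = max(K - S_T, 0):
  V(2,0) = 0.000000; V(2,1) = 6.370000; V(2,2) = 23.068106
Backward induction: V(k, i) = exp(-r*dt) * [p * V(k+1, i) + (1-p) * V(k+1, i+1)]; then take max(V_cont, immediate exercise) for American.
  V(1,0) = exp(-r*dt) * [p*0.000000 + (1-p)*6.370000] = 3.458439; exercise = 0.000000; V(1,0) = max -> 3.458439
  V(1,1) = exp(-r*dt) * [p*6.370000 + (1-p)*23.068106] = 15.408029; exercise = 15.513637; V(1,1) = max -> 15.513637
  V(0,0) = exp(-r*dt) * [p*3.458439 + (1-p)*15.513637] = 9.988422; exercise = 6.370000; V(0,0) = max -> 9.988422

Answer: Price = V(0,0) = 9.9884


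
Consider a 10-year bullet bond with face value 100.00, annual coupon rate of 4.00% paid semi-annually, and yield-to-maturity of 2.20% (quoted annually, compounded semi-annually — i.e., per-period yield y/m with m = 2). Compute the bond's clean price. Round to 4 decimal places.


Coupon per period c = face * coupon_rate / m = 2.000000
Periods per year m = 2; per-period yield y/m = 0.011000
Number of cashflows N = 20
Cashflows (t years, CF_t, discount factor 1/(1+y/m)^(m*t), PV):
  t = 0.5000: CF_t = 2.000000, DF = 0.989120, PV = 1.978239
  t = 1.0000: CF_t = 2.000000, DF = 0.978358, PV = 1.956715
  t = 1.5000: CF_t = 2.000000, DF = 0.967713, PV = 1.935426
  t = 2.0000: CF_t = 2.000000, DF = 0.957184, PV = 1.914368
  t = 2.5000: CF_t = 2.000000, DF = 0.946769, PV = 1.893539
  t = 3.0000: CF_t = 2.000000, DF = 0.936468, PV = 1.872937
  t = 3.5000: CF_t = 2.000000, DF = 0.926279, PV = 1.852558
  t = 4.0000: CF_t = 2.000000, DF = 0.916201, PV = 1.832402
  t = 4.5000: CF_t = 2.000000, DF = 0.906232, PV = 1.812465
  t = 5.0000: CF_t = 2.000000, DF = 0.896372, PV = 1.792745
  t = 5.5000: CF_t = 2.000000, DF = 0.886620, PV = 1.773239
  t = 6.0000: CF_t = 2.000000, DF = 0.876973, PV = 1.753946
  t = 6.5000: CF_t = 2.000000, DF = 0.867431, PV = 1.734862
  t = 7.0000: CF_t = 2.000000, DF = 0.857993, PV = 1.715986
  t = 7.5000: CF_t = 2.000000, DF = 0.848658, PV = 1.697316
  t = 8.0000: CF_t = 2.000000, DF = 0.839424, PV = 1.678848
  t = 8.5000: CF_t = 2.000000, DF = 0.830291, PV = 1.660582
  t = 9.0000: CF_t = 2.000000, DF = 0.821257, PV = 1.642514
  t = 9.5000: CF_t = 2.000000, DF = 0.812322, PV = 1.624643
  t = 10.0000: CF_t = 102.000000, DF = 0.803483, PV = 81.955303
Price P = sum_t PV_t = 116.078634

Answer: Price = 116.0786


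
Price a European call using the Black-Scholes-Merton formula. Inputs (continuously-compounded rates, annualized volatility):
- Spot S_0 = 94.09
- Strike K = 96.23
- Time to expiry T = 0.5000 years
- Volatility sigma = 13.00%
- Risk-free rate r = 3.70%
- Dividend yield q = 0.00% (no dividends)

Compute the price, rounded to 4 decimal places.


Answer: Price = 3.2714

Derivation:
d1 = (ln(S/K) + (r - q + 0.5*sigma^2) * T) / (sigma * sqrt(T)) = 0.00256312
d2 = d1 - sigma * sqrt(T) = -0.08936076
exp(-rT) = 0.98167007; exp(-qT) = 1.00000000
C = S_0 * exp(-qT) * N(d1) - K * exp(-rT) * N(d2)
N(d1) = 0.50102253; N(d2) = 0.46439760
C = 94.0900 * 1.00000000 * 0.50102253 - 96.2300 * 0.98167007 * 0.46439760 = 3.2714


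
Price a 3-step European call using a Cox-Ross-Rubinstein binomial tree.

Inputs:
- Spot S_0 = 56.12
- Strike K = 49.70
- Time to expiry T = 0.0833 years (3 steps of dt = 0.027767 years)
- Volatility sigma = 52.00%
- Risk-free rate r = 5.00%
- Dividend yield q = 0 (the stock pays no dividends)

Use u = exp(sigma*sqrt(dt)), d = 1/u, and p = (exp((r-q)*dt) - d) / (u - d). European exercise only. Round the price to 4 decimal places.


Answer: Price = V(0,0) = 7.4938

Derivation:
dt = T/N = 0.027767
u = exp(sigma*sqrt(dt)) = 1.090514; d = 1/u = 0.916999
p = (exp((r-q)*dt) - d) / (u - d) = 0.486358
Discount per step: exp(-r*dt) = 0.998613
Stock lattice S(k, i) with i counting down-moves:
  k=0: S(0,0) = 56.1200
  k=1: S(1,0) = 61.1997; S(1,1) = 51.4620
  k=2: S(2,0) = 66.7391; S(2,1) = 56.1200; S(2,2) = 47.1905
  k=3: S(3,0) = 72.7799; S(3,1) = 61.1997; S(3,2) = 51.4620; S(3,3) = 43.2737
Terminal payoffs V(N, i) = max(S_T - K, 0):
  V(3,0) = 23.079931; V(3,1) = 11.499657; V(3,2) = 1.761962; V(3,3) = 0.000000
Backward induction: V(k, i) = exp(-r*dt) * [p * V(k+1, i) + (1-p) * V(k+1, i+1)].
  V(2,0) = exp(-r*dt) * [p*23.079931 + (1-p)*11.499657] = 17.108048
  V(2,1) = exp(-r*dt) * [p*11.499657 + (1-p)*1.761962] = 6.488952
  V(2,2) = exp(-r*dt) * [p*1.761962 + (1-p)*0.000000] = 0.855755
  V(1,0) = exp(-r*dt) * [p*17.108048 + (1-p)*6.488952] = 11.637466
  V(1,1) = exp(-r*dt) * [p*6.488952 + (1-p)*0.855755] = 3.590517
  V(0,0) = exp(-r*dt) * [p*11.637466 + (1-p)*3.590517] = 7.493804


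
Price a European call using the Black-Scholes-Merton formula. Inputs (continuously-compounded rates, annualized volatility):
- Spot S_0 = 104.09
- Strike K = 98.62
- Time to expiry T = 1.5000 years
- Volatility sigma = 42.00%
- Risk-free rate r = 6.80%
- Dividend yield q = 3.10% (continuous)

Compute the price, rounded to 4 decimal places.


d1 = (ln(S/K) + (r - q + 0.5*sigma^2) * T) / (sigma * sqrt(T)) = 0.47003342
d2 = d1 - sigma * sqrt(T) = -0.04435943
exp(-rT) = 0.90302955; exp(-qT) = 0.95456456
C = S_0 * exp(-qT) * N(d1) - K * exp(-rT) * N(d2)
N(d1) = 0.68083443; N(d2) = 0.48230895
C = 104.0900 * 0.95456456 * 0.68083443 - 98.6200 * 0.90302955 * 0.48230895 = 24.6953

Answer: Price = 24.6953


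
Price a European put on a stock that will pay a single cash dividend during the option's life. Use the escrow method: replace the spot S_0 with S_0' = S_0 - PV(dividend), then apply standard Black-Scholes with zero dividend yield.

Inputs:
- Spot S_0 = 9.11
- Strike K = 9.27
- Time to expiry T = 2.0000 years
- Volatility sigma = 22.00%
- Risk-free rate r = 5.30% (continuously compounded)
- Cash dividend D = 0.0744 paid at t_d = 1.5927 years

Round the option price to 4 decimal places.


Answer: Price = 0.7582

Derivation:
PV(D) = D * exp(-r * t_d) = 0.0744 * 0.91905152 = 0.06837743
S_0' = S_0 - PV(D) = 9.1100 - 0.06837743 = 9.04162257
d1 = (ln(S_0'/K) + (r + sigma^2/2)*T) / (sigma*sqrt(T)) = 0.41608498
d2 = d1 - sigma*sqrt(T) = 0.10495800
exp(-rT) = 0.89942465
N(-d1) = 0.33867391; N(-d2) = 0.45820457
P = K * exp(-rT) * N(-d2) - S_0' * N(-d1) = 9.2700 * 0.89942465 * 0.45820457 - 9.04162257 * 0.33867391 = 0.7582


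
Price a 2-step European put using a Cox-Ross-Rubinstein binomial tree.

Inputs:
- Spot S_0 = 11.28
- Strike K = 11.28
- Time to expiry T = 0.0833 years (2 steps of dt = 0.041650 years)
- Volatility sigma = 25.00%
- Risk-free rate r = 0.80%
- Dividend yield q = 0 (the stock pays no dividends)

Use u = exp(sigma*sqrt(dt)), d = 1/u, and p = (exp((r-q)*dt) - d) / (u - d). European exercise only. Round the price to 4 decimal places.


dt = T/N = 0.041650
u = exp(sigma*sqrt(dt)) = 1.052345; d = 1/u = 0.950259
p = (exp((r-q)*dt) - d) / (u - d) = 0.490512
Discount per step: exp(-r*dt) = 0.999667
Stock lattice S(k, i) with i counting down-moves:
  k=0: S(0,0) = 11.2800
  k=1: S(1,0) = 11.8704; S(1,1) = 10.7189
  k=2: S(2,0) = 12.4918; S(2,1) = 11.2800; S(2,2) = 10.1857
Terminal payoffs V(N, i) = max(K - S_T, 0):
  V(2,0) = 0.000000; V(2,1) = 0.000000; V(2,2) = 1.094251
Backward induction: V(k, i) = exp(-r*dt) * [p * V(k+1, i) + (1-p) * V(k+1, i+1)].
  V(1,0) = exp(-r*dt) * [p*0.000000 + (1-p)*0.000000] = 0.000000
  V(1,1) = exp(-r*dt) * [p*0.000000 + (1-p)*1.094251] = 0.557322
  V(0,0) = exp(-r*dt) * [p*0.000000 + (1-p)*0.557322] = 0.283854

Answer: Price = V(0,0) = 0.2839


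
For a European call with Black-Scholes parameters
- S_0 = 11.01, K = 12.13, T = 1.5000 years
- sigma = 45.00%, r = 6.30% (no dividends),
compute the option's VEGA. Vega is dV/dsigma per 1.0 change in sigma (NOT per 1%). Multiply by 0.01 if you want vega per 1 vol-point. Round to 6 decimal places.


d1 = 0.2712532785; d2 = -0.2798819136
phi(d1) = 0.3845322172; exp(-qT) = 1.0000000000; exp(-rT) = 0.9098277346
Vega = S * exp(-qT) * phi(d1) * sqrt(T) = 11.0100 * 1.0000000000 * 0.3845322172 * 1.2247448714 = 5.185202

Answer: Vega = 5.185202


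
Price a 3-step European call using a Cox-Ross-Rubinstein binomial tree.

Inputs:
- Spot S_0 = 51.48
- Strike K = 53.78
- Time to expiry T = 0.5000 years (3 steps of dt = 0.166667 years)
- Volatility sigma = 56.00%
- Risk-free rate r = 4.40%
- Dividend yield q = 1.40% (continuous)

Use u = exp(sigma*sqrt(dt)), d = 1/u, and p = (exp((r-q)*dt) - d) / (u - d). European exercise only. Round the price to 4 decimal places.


Answer: Price = V(0,0) = 8.0396

Derivation:
dt = T/N = 0.166667
u = exp(sigma*sqrt(dt)) = 1.256863; d = 1/u = 0.795632
p = (exp((r-q)*dt) - d) / (u - d) = 0.453961
Discount per step: exp(-r*dt) = 0.992693
Stock lattice S(k, i) with i counting down-moves:
  k=0: S(0,0) = 51.4800
  k=1: S(1,0) = 64.7033; S(1,1) = 40.9591
  k=2: S(2,0) = 81.3232; S(2,1) = 51.4800; S(2,2) = 32.5884
  k=3: S(3,0) = 102.2121; S(3,1) = 64.7033; S(3,2) = 40.9591; S(3,3) = 25.9283
Terminal payoffs V(N, i) = max(S_T - K, 0):
  V(3,0) = 48.432145; V(3,1) = 10.923314; V(3,2) = 0.000000; V(3,3) = 0.000000
Backward induction: V(k, i) = exp(-r*dt) * [p * V(k+1, i) + (1-p) * V(k+1, i+1)].
  V(2,0) = exp(-r*dt) * [p*48.432145 + (1-p)*10.923314] = 27.746622
  V(2,1) = exp(-r*dt) * [p*10.923314 + (1-p)*0.000000] = 4.922523
  V(2,2) = exp(-r*dt) * [p*0.000000 + (1-p)*0.000000] = 0.000000
  V(1,0) = exp(-r*dt) * [p*27.746622 + (1-p)*4.922523] = 15.172093
  V(1,1) = exp(-r*dt) * [p*4.922523 + (1-p)*0.000000] = 2.218304
  V(0,0) = exp(-r*dt) * [p*15.172093 + (1-p)*2.218304] = 8.039639


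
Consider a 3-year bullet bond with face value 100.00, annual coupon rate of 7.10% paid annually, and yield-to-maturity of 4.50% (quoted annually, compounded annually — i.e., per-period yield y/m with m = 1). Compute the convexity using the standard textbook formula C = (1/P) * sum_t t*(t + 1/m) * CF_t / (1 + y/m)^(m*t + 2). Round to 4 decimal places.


Coupon per period c = face * coupon_rate / m = 7.100000
Periods per year m = 1; per-period yield y/m = 0.045000
Number of cashflows N = 3
Cashflows (t years, CF_t, discount factor 1/(1+y/m)^(m*t), PV):
  t = 1.0000: CF_t = 7.100000, DF = 0.956938, PV = 6.794258
  t = 2.0000: CF_t = 7.100000, DF = 0.915730, PV = 6.501683
  t = 3.0000: CF_t = 107.100000, DF = 0.876297, PV = 93.851366
Price P = sum_t PV_t = 107.147307
Convexity numerator sum_t t*(t + 1/m) * CF_t / (1+y/m)^(m*t + 2):
  t = 1.0000: term = 12.443412
  t = 2.0000: term = 35.722713
  t = 3.0000: term = 1031.310085
Convexity = (1/P) * sum = 1079.476210 / 107.147307 = 10.074693

Answer: Convexity = 10.0747


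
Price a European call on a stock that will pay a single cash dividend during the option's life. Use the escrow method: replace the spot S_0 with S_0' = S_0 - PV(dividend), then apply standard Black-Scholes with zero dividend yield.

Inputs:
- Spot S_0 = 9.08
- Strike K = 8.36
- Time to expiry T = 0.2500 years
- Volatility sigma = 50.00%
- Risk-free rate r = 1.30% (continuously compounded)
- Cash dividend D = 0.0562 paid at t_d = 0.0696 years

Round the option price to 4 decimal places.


PV(D) = D * exp(-r * t_d) = 0.0562 * 0.99909561 = 0.05614917
S_0' = S_0 - PV(D) = 9.0800 - 0.05614917 = 9.02385083
d1 = (ln(S_0'/K) + (r + sigma^2/2)*T) / (sigma*sqrt(T)) = 0.44365095
d2 = d1 - sigma*sqrt(T) = 0.19365095
exp(-rT) = 0.99675528
N(d1) = 0.67135252; N(d2) = 0.57677540
C = S_0' * N(d1) - K * exp(-rT) * N(d2) = 9.02385083 * 0.67135252 - 8.3600 * 0.99675528 * 0.57677540 = 1.2520

Answer: Price = 1.2520


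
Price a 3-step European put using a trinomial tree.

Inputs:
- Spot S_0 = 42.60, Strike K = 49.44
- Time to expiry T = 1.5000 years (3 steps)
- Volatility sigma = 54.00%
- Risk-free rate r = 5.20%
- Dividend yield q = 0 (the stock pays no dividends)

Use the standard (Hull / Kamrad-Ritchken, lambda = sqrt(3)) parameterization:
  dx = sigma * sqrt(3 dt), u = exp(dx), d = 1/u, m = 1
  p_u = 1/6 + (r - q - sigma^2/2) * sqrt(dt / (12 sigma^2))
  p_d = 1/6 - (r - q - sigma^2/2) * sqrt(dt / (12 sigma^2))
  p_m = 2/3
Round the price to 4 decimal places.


Answer: Price = V(0,0) = 13.0089

Derivation:
dt = T/N = 0.500000; dx = sigma*sqrt(3*dt) = 0.661362
u = exp(dx) = 1.937430; d = 1/u = 0.516148
p_u = 0.131210, p_m = 0.666667, p_d = 0.202124
Discount per step: exp(-r*dt) = 0.974335
Stock lattice S(k, j) with j the centered position index:
  k=0: S(0,+0) = 42.6000
  k=1: S(1,-1) = 21.9879; S(1,+0) = 42.6000; S(1,+1) = 82.5345
  k=2: S(2,-2) = 11.3490; S(2,-1) = 21.9879; S(2,+0) = 42.6000; S(2,+1) = 82.5345; S(2,+2) = 159.9048
  k=3: S(3,-3) = 5.8578; S(3,-2) = 11.3490; S(3,-1) = 21.9879; S(3,+0) = 42.6000; S(3,+1) = 82.5345; S(3,+2) = 159.9048; S(3,+3) = 309.8043
Terminal payoffs V(N, j) = max(K - S_T, 0):
  V(3,-3) = 43.582238; V(3,-2) = 38.090998; V(3,-1) = 27.452106; V(3,+0) = 6.840000; V(3,+1) = 0.000000; V(3,+2) = 0.000000; V(3,+3) = 0.000000
Backward induction: V(k, j) = exp(-r*dt) * [p_u * V(k+1, j+1) + p_m * V(k+1, j) + p_d * V(k+1, j-1)]
  V(2,-2) = exp(-r*dt) * [p_u*27.452106 + p_m*38.090998 + p_d*43.582238] = 36.834723
  V(2,-1) = exp(-r*dt) * [p_u*6.840000 + p_m*27.452106 + p_d*38.090998] = 26.207640
  V(2,+0) = exp(-r*dt) * [p_u*0.000000 + p_m*6.840000 + p_d*27.452106] = 9.849284
  V(2,+1) = exp(-r*dt) * [p_u*0.000000 + p_m*0.000000 + p_d*6.840000] = 1.347044
  V(2,+2) = exp(-r*dt) * [p_u*0.000000 + p_m*0.000000 + p_d*0.000000] = 0.000000
  V(1,-1) = exp(-r*dt) * [p_u*9.849284 + p_m*26.207640 + p_d*36.834723] = 25.536596
  V(1,+0) = exp(-r*dt) * [p_u*1.347044 + p_m*9.849284 + p_d*26.207640] = 11.731113
  V(1,+1) = exp(-r*dt) * [p_u*0.000000 + p_m*1.347044 + p_d*9.849284] = 2.814663
  V(0,+0) = exp(-r*dt) * [p_u*2.814663 + p_m*11.731113 + p_d*25.536596] = 13.008939


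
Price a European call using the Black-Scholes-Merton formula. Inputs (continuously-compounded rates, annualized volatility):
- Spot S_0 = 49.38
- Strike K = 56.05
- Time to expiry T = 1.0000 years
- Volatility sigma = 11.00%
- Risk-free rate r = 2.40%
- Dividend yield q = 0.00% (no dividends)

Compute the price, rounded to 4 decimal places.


d1 = (ln(S/K) + (r - q + 0.5*sigma^2) * T) / (sigma * sqrt(T)) = -0.87862423
d2 = d1 - sigma * sqrt(T) = -0.98862423
exp(-rT) = 0.97628571; exp(-qT) = 1.00000000
C = S_0 * exp(-qT) * N(d1) - K * exp(-rT) * N(d2)
N(d1) = 0.18980253; N(d2) = 0.16142351
C = 49.3800 * 1.00000000 * 0.18980253 - 56.0500 * 0.97628571 * 0.16142351 = 0.5392

Answer: Price = 0.5392


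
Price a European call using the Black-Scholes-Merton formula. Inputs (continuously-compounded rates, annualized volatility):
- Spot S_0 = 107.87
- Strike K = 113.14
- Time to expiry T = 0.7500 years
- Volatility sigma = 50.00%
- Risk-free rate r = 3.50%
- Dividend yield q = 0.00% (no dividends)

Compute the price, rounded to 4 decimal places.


Answer: Price = 17.5433

Derivation:
d1 = (ln(S/K) + (r - q + 0.5*sigma^2) * T) / (sigma * sqrt(T)) = 0.16697156
d2 = d1 - sigma * sqrt(T) = -0.26604114
exp(-rT) = 0.97409154; exp(-qT) = 1.00000000
C = S_0 * exp(-qT) * N(d1) - K * exp(-rT) * N(d2)
N(d1) = 0.56630379; N(d2) = 0.39510376
C = 107.8700 * 1.00000000 * 0.56630379 - 113.1400 * 0.97409154 * 0.39510376 = 17.5433


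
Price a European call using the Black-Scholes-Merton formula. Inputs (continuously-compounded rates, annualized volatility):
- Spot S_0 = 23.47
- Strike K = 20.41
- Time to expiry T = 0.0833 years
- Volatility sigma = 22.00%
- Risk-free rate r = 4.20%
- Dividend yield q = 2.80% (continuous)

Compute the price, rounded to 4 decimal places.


d1 = (ln(S/K) + (r - q + 0.5*sigma^2) * T) / (sigma * sqrt(T)) = 2.25022810
d2 = d1 - sigma * sqrt(T) = 2.18673227
exp(-rT) = 0.99650751; exp(-qT) = 0.99767032
C = S_0 * exp(-qT) * N(d1) - K * exp(-rT) * N(d2)
N(d1) = 0.98778277; N(d2) = 0.98561896
C = 23.4700 * 0.99767032 * 0.98778277 - 20.4100 * 0.99650751 * 0.98561896 = 3.0830

Answer: Price = 3.0830


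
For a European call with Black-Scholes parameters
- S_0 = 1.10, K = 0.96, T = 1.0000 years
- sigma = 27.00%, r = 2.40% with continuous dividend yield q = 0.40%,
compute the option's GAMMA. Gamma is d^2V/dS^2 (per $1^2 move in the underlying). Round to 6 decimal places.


Answer: Gamma = 1.037392

Derivation:
d1 = 0.7132673123; d2 = 0.4432673123
phi(d1) = 0.3093401920; exp(-qT) = 0.9960079893; exp(-rT) = 0.9762857098
Gamma = exp(-qT) * phi(d1) / (S * sigma * sqrt(T)) = 0.9960079893 * 0.3093401920 / (1.1000 * 0.2700 * 1.0000000000) = 1.037392


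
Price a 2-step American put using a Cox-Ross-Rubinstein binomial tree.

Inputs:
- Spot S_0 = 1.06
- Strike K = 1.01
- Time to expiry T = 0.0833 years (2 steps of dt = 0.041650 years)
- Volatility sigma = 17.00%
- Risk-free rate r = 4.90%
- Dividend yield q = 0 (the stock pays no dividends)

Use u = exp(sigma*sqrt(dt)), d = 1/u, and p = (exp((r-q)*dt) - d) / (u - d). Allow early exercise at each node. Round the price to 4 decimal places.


dt = T/N = 0.041650
u = exp(sigma*sqrt(dt)) = 1.035303; d = 1/u = 0.965901
p = (exp((r-q)*dt) - d) / (u - d) = 0.520763
Discount per step: exp(-r*dt) = 0.997961
Stock lattice S(k, i) with i counting down-moves:
  k=0: S(0,0) = 1.0600
  k=1: S(1,0) = 1.0974; S(1,1) = 1.0239
  k=2: S(2,0) = 1.1362; S(2,1) = 1.0600; S(2,2) = 0.9889
Terminal payoffs V(N, i) = max(K - S_T, 0):
  V(2,0) = 0.000000; V(2,1) = 0.000000; V(2,2) = 0.021058
Backward induction: V(k, i) = exp(-r*dt) * [p * V(k+1, i) + (1-p) * V(k+1, i+1)]; then take max(V_cont, immediate exercise) for American.
  V(1,0) = exp(-r*dt) * [p*0.000000 + (1-p)*0.000000] = 0.000000; exercise = 0.000000; V(1,0) = max -> 0.000000
  V(1,1) = exp(-r*dt) * [p*0.000000 + (1-p)*0.021058] = 0.010071; exercise = 0.000000; V(1,1) = max -> 0.010071
  V(0,0) = exp(-r*dt) * [p*0.000000 + (1-p)*0.010071] = 0.004817; exercise = 0.000000; V(0,0) = max -> 0.004817

Answer: Price = V(0,0) = 0.0048


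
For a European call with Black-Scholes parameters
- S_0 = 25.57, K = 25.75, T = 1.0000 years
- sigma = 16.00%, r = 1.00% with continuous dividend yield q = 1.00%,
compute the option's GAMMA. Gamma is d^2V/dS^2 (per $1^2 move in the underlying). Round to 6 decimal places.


Answer: Gamma = 0.096479

Derivation:
d1 = 0.0361572637; d2 = -0.1238427363
phi(d1) = 0.3986815875; exp(-qT) = 0.9900498337; exp(-rT) = 0.9900498337
Gamma = exp(-qT) * phi(d1) / (S * sigma * sqrt(T)) = 0.9900498337 * 0.3986815875 / (25.5700 * 0.1600 * 1.0000000000) = 0.096479


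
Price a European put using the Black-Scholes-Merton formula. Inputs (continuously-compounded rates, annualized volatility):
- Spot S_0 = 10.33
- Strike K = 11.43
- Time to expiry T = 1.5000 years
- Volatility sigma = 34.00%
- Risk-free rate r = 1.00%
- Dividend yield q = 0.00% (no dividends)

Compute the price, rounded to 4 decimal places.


d1 = (ln(S/K) + (r - q + 0.5*sigma^2) * T) / (sigma * sqrt(T)) = 0.00122668
d2 = d1 - sigma * sqrt(T) = -0.41518658
exp(-rT) = 0.98511194; exp(-qT) = 1.00000000
P = K * exp(-rT) * N(-d2) - S_0 * exp(-qT) * N(-d1)
N(-d1) = 0.49951063; N(-d2) = 0.66099734
P = 11.4300 * 0.98511194 * 0.66099734 - 10.3300 * 1.00000000 * 0.49951063 = 2.2828

Answer: Price = 2.2828


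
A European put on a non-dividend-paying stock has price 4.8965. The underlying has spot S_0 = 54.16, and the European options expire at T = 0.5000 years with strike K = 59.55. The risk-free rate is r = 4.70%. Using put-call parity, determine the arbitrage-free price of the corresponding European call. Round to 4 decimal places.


Answer: Call price = 0.8896

Derivation:
Put-call parity: C - P = S_0 * exp(-qT) - K * exp(-rT).
S_0 * exp(-qT) = 54.1600 * 1.00000000 = 54.16000000
K * exp(-rT) = 59.5500 * 0.97677397 = 58.16689019
C = P + S*exp(-qT) - K*exp(-rT)
C = 4.8965 + 54.16000000 - 58.16689019 = 0.8896
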